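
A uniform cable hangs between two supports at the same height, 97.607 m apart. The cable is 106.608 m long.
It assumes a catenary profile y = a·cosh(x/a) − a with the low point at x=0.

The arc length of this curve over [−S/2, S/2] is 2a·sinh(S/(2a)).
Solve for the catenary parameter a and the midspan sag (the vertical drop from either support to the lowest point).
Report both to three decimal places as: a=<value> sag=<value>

a=66.499 sag=18.727

seed: a₀ = √(S³/(24(L−S))) = √(97.607³/(24·9.001)) = 65.610062
iter 1: u=0.743842  f(a)=+2.523e-01  f'(a)=-2.899e-01  a ← 65.610062 − (+2.523e-01/-2.899e-01) = 66.480537
iter 2: u=0.734102  f(a)=+5.109e-03  f'(a)=-2.782e-01  a ← 66.480537 − (+5.109e-03/-2.782e-01) = 66.498900
iter 3: u=0.733899  f(a)=+2.191e-06  f'(a)=-2.780e-01  a ← 66.498900 − (+2.191e-06/-2.780e-01) = 66.498908
iter 4: u=0.733899  f(a)=+4.121e-13  f'(a)=-2.780e-01  a ← 66.498908 − (+4.121e-13/-2.780e-01) = 66.498908
converged: |Δa| < 1e-12 after 4 iterations
sag = a·(cosh(S/(2a)) − 1) = 66.498908·(cosh(0.733899) − 1) = 18.726799
T_max/T_min = cosh(S/(2a)) = 1.281611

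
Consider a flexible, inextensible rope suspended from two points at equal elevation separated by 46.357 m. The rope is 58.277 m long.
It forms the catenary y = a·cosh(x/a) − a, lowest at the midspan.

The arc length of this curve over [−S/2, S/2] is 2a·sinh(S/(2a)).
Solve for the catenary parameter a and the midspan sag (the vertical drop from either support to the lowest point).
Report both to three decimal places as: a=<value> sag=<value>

seed: a₀ = √(S³/(24(L−S))) = √(46.357³/(24·11.920)) = 18.660756
iter 1: u=1.242099  f(a)=+9.540e-01  f'(a)=-1.486e+00  a ← 18.660756 − (+9.540e-01/-1.486e+00) = 19.302841
iter 2: u=1.200782  f(a)=+5.145e-02  f'(a)=-1.329e+00  a ← 19.302841 − (+5.145e-02/-1.329e+00) = 19.341541
iter 3: u=1.198379  f(a)=+1.685e-04  f'(a)=-1.321e+00  a ← 19.341541 − (+1.685e-04/-1.321e+00) = 19.341669
iter 4: u=1.198371  f(a)=+1.821e-09  f'(a)=-1.321e+00  a ← 19.341669 − (+1.821e-09/-1.321e+00) = 19.341669
iter 5: u=1.198371  f(a)=-7.105e-15  f'(a)=-1.321e+00  a ← 19.341669 − (-7.105e-15/-1.321e+00) = 19.341669
converged: |Δa| < 1e-12 after 5 iterations
sag = a·(cosh(S/(2a)) − 1) = 19.341669·(cosh(1.198371) − 1) = 15.631926
T_max/T_min = cosh(S/(2a)) = 1.808199

a=19.342 sag=15.632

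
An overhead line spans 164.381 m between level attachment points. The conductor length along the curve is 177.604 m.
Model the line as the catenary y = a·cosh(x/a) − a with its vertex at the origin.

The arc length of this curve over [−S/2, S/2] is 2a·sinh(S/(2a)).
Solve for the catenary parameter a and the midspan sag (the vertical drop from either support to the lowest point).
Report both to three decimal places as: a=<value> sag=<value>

a=119.708 sag=29.342

seed: a₀ = √(S³/(24(L−S))) = √(164.381³/(24·13.223)) = 118.306010
iter 1: u=0.694728  f(a)=+3.228e-01  f'(a)=-2.345e-01  a ← 118.306010 − (+3.228e-01/-2.345e-01) = 119.682437
iter 2: u=0.686738  f(a)=+5.720e-03  f'(a)=-2.263e-01  a ← 119.682437 − (+5.720e-03/-2.263e-01) = 119.707716
iter 3: u=0.686593  f(a)=+1.868e-06  f'(a)=-2.261e-01  a ← 119.707716 − (+1.868e-06/-2.261e-01) = 119.707724
iter 4: u=0.686593  f(a)=+1.990e-13  f'(a)=-2.261e-01  a ← 119.707724 − (+1.990e-13/-2.261e-01) = 119.707724
converged: |Δa| < 1e-12 after 4 iterations
sag = a·(cosh(S/(2a)) − 1) = 119.707724·(cosh(0.686593) − 1) = 29.341712
T_max/T_min = cosh(S/(2a)) = 1.245111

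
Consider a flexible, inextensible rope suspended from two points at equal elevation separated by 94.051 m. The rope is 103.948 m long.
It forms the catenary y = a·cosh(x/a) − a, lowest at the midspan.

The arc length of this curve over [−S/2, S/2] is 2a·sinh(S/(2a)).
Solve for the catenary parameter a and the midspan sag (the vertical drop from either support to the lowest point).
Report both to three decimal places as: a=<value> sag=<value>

a=60.094 sag=19.358

seed: a₀ = √(S³/(24(L−S))) = √(94.051³/(24·9.897)) = 59.181739
iter 1: u=0.794595  f(a)=+3.172e-01  f'(a)=-3.561e-01  a ← 59.181739 − (+3.172e-01/-3.561e-01) = 60.072535
iter 2: u=0.782812  f(a)=+7.303e-03  f'(a)=-3.398e-01  a ← 60.072535 − (+7.303e-03/-3.398e-01) = 60.094025
iter 3: u=0.782532  f(a)=+4.074e-06  f'(a)=-3.395e-01  a ← 60.094025 − (+4.074e-06/-3.395e-01) = 60.094037
iter 4: u=0.782532  f(a)=+1.251e-12  f'(a)=-3.395e-01  a ← 60.094037 − (+1.251e-12/-3.395e-01) = 60.094037
converged: |Δa| < 1e-12 after 4 iterations
sag = a·(cosh(S/(2a)) − 1) = 60.094037·(cosh(0.782532) − 1) = 19.357772
T_max/T_min = cosh(S/(2a)) = 1.322125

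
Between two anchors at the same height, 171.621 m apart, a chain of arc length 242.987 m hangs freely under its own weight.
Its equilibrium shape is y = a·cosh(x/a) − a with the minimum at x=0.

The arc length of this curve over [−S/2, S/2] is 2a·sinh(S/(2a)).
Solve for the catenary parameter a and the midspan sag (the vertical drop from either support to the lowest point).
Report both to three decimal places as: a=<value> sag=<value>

seed: a₀ = √(S³/(24(L−S))) = √(171.621³/(24·71.366)) = 54.325576
iter 1: u=1.579560  f(a)=+9.451e+00  f'(a)=-3.344e+00  a ← 54.325576 − (+9.451e+00/-3.344e+00) = 57.151655
iter 2: u=1.501453  f(a)=+7.875e-01  f'(a)=-2.808e+00  a ← 57.151655 − (+7.875e-01/-2.808e+00) = 57.432118
iter 3: u=1.494120  f(a)=+6.567e-03  f'(a)=-2.761e+00  a ← 57.432118 − (+6.567e-03/-2.761e+00) = 57.434496
iter 4: u=1.494059  f(a)=+4.651e-07  f'(a)=-2.761e+00  a ← 57.434496 − (+4.651e-07/-2.761e+00) = 57.434496
iter 5: u=1.494059  f(a)=+2.842e-14  f'(a)=-2.761e+00  a ← 57.434496 − (+2.842e-14/-2.761e+00) = 57.434496
converged: |Δa| < 1e-12 after 5 iterations
sag = a·(cosh(S/(2a)) − 1) = 57.434496·(cosh(1.494059) − 1) = 76.950741
T_max/T_min = cosh(S/(2a)) = 2.339800

a=57.434 sag=76.951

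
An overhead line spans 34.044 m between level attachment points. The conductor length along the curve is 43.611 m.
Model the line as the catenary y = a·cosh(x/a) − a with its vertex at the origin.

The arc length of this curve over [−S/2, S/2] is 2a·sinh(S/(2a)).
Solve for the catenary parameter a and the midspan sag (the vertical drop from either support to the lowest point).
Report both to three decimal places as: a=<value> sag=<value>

seed: a₀ = √(S³/(24(L−S))) = √(34.044³/(24·9.567)) = 13.108934
iter 1: u=1.298504  f(a)=+8.397e-01  f'(a)=-1.721e+00  a ← 13.108934 − (+8.397e-01/-1.721e+00) = 13.596844
iter 2: u=1.251908  f(a)=+4.916e-02  f'(a)=-1.525e+00  a ← 13.596844 − (+4.916e-02/-1.525e+00) = 13.629081
iter 3: u=1.248947  f(a)=+1.916e-04  f'(a)=-1.513e+00  a ← 13.629081 − (+1.916e-04/-1.513e+00) = 13.629208
iter 4: u=1.248935  f(a)=+2.938e-09  f'(a)=-1.513e+00  a ← 13.629208 − (+2.938e-09/-1.513e+00) = 13.629208
iter 5: u=1.248935  f(a)=-1.421e-14  f'(a)=-1.513e+00  a ← 13.629208 − (-1.421e-14/-1.513e+00) = 13.629208
converged: |Δa| < 1e-12 after 5 iterations
sag = a·(cosh(S/(2a)) − 1) = 13.629208·(cosh(1.248935) − 1) = 12.085285
T_max/T_min = cosh(S/(2a)) = 1.886720

a=13.629 sag=12.085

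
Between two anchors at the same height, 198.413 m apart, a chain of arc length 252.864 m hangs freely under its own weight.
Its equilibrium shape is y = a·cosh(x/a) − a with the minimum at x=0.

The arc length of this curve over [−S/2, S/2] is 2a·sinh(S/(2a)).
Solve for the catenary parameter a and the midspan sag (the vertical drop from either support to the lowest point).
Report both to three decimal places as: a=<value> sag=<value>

seed: a₀ = √(S³/(24(L−S))) = √(198.413³/(24·54.451)) = 77.311951
iter 1: u=1.283197  f(a)=+4.663e+00  f'(a)=-1.655e+00  a ← 77.311951 − (+4.663e+00/-1.655e+00) = 80.130002
iter 2: u=1.238069  f(a)=+2.671e-01  f'(a)=-1.470e+00  a ← 80.130002 − (+2.671e-01/-1.470e+00) = 80.311681
iter 3: u=1.235269  f(a)=+9.939e-04  f'(a)=-1.459e+00  a ← 80.311681 − (+9.939e-04/-1.459e+00) = 80.312362
iter 4: u=1.235258  f(a)=+1.388e-08  f'(a)=-1.459e+00  a ← 80.312362 − (+1.388e-08/-1.459e+00) = 80.312362
iter 5: u=1.235258  f(a)=+2.842e-14  f'(a)=-1.459e+00  a ← 80.312362 − (+2.842e-14/-1.459e+00) = 80.312362
converged: |Δa| < 1e-12 after 5 iterations
sag = a·(cosh(S/(2a)) − 1) = 80.312362·(cosh(1.235258) − 1) = 69.471236
T_max/T_min = cosh(S/(2a)) = 1.865013

a=80.312 sag=69.471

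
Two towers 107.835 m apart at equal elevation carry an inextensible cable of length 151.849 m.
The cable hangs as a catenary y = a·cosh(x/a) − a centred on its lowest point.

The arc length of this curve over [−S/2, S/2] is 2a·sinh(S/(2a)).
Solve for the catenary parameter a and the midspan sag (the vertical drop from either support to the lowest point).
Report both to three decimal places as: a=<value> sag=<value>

a=36.392 sag=47.804

seed: a₀ = √(S³/(24(L−S))) = √(107.835³/(24·44.014)) = 34.453915
iter 1: u=1.564917  f(a)=+5.715e+00  f'(a)=-3.238e+00  a ← 34.453915 − (+5.715e+00/-3.238e+00) = 36.218815
iter 2: u=1.488660  f(a)=+4.685e-01  f'(a)=-2.727e+00  a ← 36.218815 − (+4.685e-01/-2.727e+00) = 36.390603
iter 3: u=1.481632  f(a)=+3.769e-03  f'(a)=-2.683e+00  a ← 36.390603 − (+3.769e-03/-2.683e+00) = 36.392008
iter 4: u=1.481575  f(a)=+2.483e-07  f'(a)=-2.683e+00  a ← 36.392008 − (+2.483e-07/-2.683e+00) = 36.392008
iter 5: u=1.481575  f(a)=+0.000e+00  f'(a)=-2.683e+00  a ← 36.392008 − (+0.000e+00/-2.683e+00) = 36.392008
converged: |Δa| < 1e-12 after 5 iterations
sag = a·(cosh(S/(2a)) − 1) = 36.392008·(cosh(1.481575) − 1) = 47.803645
T_max/T_min = cosh(S/(2a)) = 2.313575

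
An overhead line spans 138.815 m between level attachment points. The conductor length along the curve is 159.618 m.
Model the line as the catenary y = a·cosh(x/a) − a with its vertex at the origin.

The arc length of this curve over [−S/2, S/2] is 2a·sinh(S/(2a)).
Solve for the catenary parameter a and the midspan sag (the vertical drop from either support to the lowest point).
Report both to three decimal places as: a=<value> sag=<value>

a=74.787 sag=34.586

seed: a₀ = √(S³/(24(L−S))) = √(138.815³/(24·20.803)) = 73.195771
iter 1: u=0.948245  f(a)=+9.555e-01  f'(a)=-6.212e-01  a ← 73.195771 − (+9.555e-01/-6.212e-01) = 74.733994
iter 2: u=0.928727  f(a)=+3.095e-02  f'(a)=-5.815e-01  a ← 74.733994 − (+3.095e-02/-5.815e-01) = 74.787218
iter 3: u=0.928066  f(a)=+3.489e-05  f'(a)=-5.802e-01  a ← 74.787218 − (+3.489e-05/-5.802e-01) = 74.787279
iter 4: u=0.928066  f(a)=+4.442e-11  f'(a)=-5.802e-01  a ← 74.787279 − (+4.442e-11/-5.802e-01) = 74.787279
iter 5: u=0.928066  f(a)=+0.000e+00  f'(a)=-5.802e-01  a ← 74.787279 − (+0.000e+00/-5.802e-01) = 74.787279
converged: |Δa| < 1e-12 after 5 iterations
sag = a·(cosh(S/(2a)) − 1) = 74.787279·(cosh(0.928066) − 1) = 34.586455
T_max/T_min = cosh(S/(2a)) = 1.462464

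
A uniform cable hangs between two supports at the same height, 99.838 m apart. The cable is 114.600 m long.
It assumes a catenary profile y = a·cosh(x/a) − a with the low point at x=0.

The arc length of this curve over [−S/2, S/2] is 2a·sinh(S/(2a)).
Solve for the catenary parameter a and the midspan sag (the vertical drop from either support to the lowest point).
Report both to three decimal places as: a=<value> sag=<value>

seed: a₀ = √(S³/(24(L−S))) = √(99.838³/(24·14.762)) = 52.998745
iter 1: u=0.941890  f(a)=+6.688e-01  f'(a)=-6.081e-01  a ← 52.998745 − (+6.688e-01/-6.081e-01) = 54.098619
iter 2: u=0.922741  f(a)=+2.139e-02  f'(a)=-5.698e-01  a ← 54.098619 − (+2.139e-02/-5.698e-01) = 54.136156
iter 3: u=0.922101  f(a)=+2.347e-05  f'(a)=-5.685e-01  a ← 54.136156 − (+2.347e-05/-5.685e-01) = 54.136197
iter 4: u=0.922100  f(a)=+2.832e-11  f'(a)=-5.685e-01  a ← 54.136197 − (+2.832e-11/-5.685e-01) = 54.136197
converged: |Δa| < 1e-12 after 4 iterations
sag = a·(cosh(S/(2a)) − 1) = 54.136197·(cosh(0.922100) − 1) = 24.692845
T_max/T_min = cosh(S/(2a)) = 1.456124

a=54.136 sag=24.693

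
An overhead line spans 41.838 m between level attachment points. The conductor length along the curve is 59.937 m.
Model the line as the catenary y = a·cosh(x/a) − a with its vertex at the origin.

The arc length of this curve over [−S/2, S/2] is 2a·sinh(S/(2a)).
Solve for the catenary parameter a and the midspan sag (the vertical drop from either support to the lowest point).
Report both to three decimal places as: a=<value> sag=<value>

a=13.755 sag=19.219

seed: a₀ = √(S³/(24(L−S))) = √(41.838³/(24·18.099)) = 12.984447
iter 1: u=1.611081  f(a)=+2.499e+00  f'(a)=-3.582e+00  a ← 12.984447 − (+2.499e+00/-3.582e+00) = 13.682252
iter 2: u=1.528915  f(a)=+2.156e-01  f'(a)=-2.988e+00  a ← 13.682252 − (+2.156e-01/-2.988e+00) = 13.754412
iter 3: u=1.520894  f(a)=+1.940e-03  f'(a)=-2.935e+00  a ← 13.754412 − (+1.940e-03/-2.935e+00) = 13.755072
iter 4: u=1.520821  f(a)=+1.601e-07  f'(a)=-2.934e+00  a ← 13.755072 − (+1.601e-07/-2.934e+00) = 13.755073
iter 5: u=1.520821  f(a)=+1.421e-14  f'(a)=-2.934e+00  a ← 13.755073 − (+1.421e-14/-2.934e+00) = 13.755073
converged: |Δa| < 1e-12 after 5 iterations
sag = a·(cosh(S/(2a)) − 1) = 13.755073·(cosh(1.520821) − 1) = 19.219357
T_max/T_min = cosh(S/(2a)) = 2.397256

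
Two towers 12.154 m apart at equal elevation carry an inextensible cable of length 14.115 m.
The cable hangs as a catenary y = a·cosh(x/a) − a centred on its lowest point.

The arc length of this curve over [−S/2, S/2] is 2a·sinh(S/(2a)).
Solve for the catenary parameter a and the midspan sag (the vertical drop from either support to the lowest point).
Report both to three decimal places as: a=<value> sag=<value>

seed: a₀ = √(S³/(24(L−S))) = √(12.154³/(24·1.961)) = 6.176386
iter 1: u=0.983909  f(a)=+9.714e-02  f'(a)=-6.986e-01  a ← 6.176386 − (+9.714e-02/-6.986e-01) = 6.315425
iter 2: u=0.962247  f(a)=+3.377e-03  f'(a)=-6.508e-01  a ← 6.315425 − (+3.377e-03/-6.508e-01) = 6.320613
iter 3: u=0.961457  f(a)=+4.407e-06  f'(a)=-6.491e-01  a ← 6.320613 − (+4.407e-06/-6.491e-01) = 6.320620
iter 4: u=0.961456  f(a)=+7.526e-12  f'(a)=-6.491e-01  a ← 6.320620 − (+7.526e-12/-6.491e-01) = 6.320620
iter 5: u=0.961456  f(a)=+1.776e-15  f'(a)=-6.491e-01  a ← 6.320620 − (+1.776e-15/-6.491e-01) = 6.320620
converged: |Δa| < 1e-12 after 5 iterations
sag = a·(cosh(S/(2a)) − 1) = 6.320620·(cosh(0.961456) − 1) = 3.153479
T_max/T_min = cosh(S/(2a)) = 1.498919

a=6.321 sag=3.153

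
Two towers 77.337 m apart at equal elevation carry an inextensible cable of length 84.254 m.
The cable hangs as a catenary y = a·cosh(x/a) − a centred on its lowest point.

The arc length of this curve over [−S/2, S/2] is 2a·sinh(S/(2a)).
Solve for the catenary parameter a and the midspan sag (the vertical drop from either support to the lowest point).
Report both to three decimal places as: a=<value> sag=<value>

a=53.480 sag=14.599

seed: a₀ = √(S³/(24(L−S))) = √(77.337³/(24·6.917)) = 52.785723
iter 1: u=0.732556  f(a)=+1.880e-01  f'(a)=-2.764e-01  a ← 52.785723 − (+1.880e-01/-2.764e-01) = 53.465808
iter 2: u=0.723238  f(a)=+3.695e-03  f'(a)=-2.656e-01  a ← 53.465808 − (+3.695e-03/-2.656e-01) = 53.479716
iter 3: u=0.723050  f(a)=+1.491e-06  f'(a)=-2.654e-01  a ← 53.479716 − (+1.491e-06/-2.654e-01) = 53.479722
iter 4: u=0.723050  f(a)=+2.274e-13  f'(a)=-2.654e-01  a ← 53.479722 − (+2.274e-13/-2.654e-01) = 53.479722
converged: |Δa| < 1e-12 after 4 iterations
sag = a·(cosh(S/(2a)) − 1) = 53.479722·(cosh(0.723050) − 1) = 14.599385
T_max/T_min = cosh(S/(2a)) = 1.272989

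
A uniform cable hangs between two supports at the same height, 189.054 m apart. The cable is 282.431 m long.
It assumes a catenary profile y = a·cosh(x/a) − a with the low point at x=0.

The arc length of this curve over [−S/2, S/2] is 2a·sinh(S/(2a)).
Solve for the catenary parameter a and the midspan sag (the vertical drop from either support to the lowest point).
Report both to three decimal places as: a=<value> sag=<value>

seed: a₀ = √(S³/(24(L−S))) = √(189.054³/(24·93.377)) = 54.910225
iter 1: u=1.721483  f(a)=+1.485e+01  f'(a)=-4.522e+00  a ← 54.910225 − (+1.485e+01/-4.522e+00) = 58.195193
iter 2: u=1.624309  f(a)=+1.437e+00  f'(a)=-3.685e+00  a ← 58.195193 − (+1.437e+00/-3.685e+00) = 58.585194
iter 3: u=1.613496  f(a)=+1.664e-02  f'(a)=-3.601e+00  a ← 58.585194 − (+1.664e-02/-3.601e+00) = 58.589816
iter 4: u=1.613369  f(a)=+2.288e-06  f'(a)=-3.600e+00  a ← 58.589816 − (+2.288e-06/-3.600e+00) = 58.589817
iter 5: u=1.613369  f(a)=+0.000e+00  f'(a)=-3.600e+00  a ← 58.589817 − (+0.000e+00/-3.600e+00) = 58.589817
converged: |Δa| < 1e-12 after 5 iterations
sag = a·(cosh(S/(2a)) − 1) = 58.589817·(cosh(1.613369) − 1) = 94.297671
T_max/T_min = cosh(S/(2a)) = 2.609455

a=58.590 sag=94.298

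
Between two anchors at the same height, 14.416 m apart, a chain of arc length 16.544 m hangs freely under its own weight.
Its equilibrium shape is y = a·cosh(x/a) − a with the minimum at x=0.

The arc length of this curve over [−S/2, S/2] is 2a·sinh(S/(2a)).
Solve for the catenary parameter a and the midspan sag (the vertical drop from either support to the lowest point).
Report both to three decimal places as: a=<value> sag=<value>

seed: a₀ = √(S³/(24(L−S))) = √(14.416³/(24·2.128)) = 7.659065
iter 1: u=0.941107  f(a)=+9.625e-02  f'(a)=-6.065e-01  a ← 7.659065 − (+9.625e-02/-6.065e-01) = 7.817765
iter 2: u=0.922003  f(a)=+3.073e-03  f'(a)=-5.683e-01  a ← 7.817765 − (+3.073e-03/-5.683e-01) = 7.823172
iter 3: u=0.921365  f(a)=+3.361e-06  f'(a)=-5.671e-01  a ← 7.823172 − (+3.361e-06/-5.671e-01) = 7.823178
iter 4: u=0.921365  f(a)=+4.025e-12  f'(a)=-5.671e-01  a ← 7.823178 − (+4.025e-12/-5.671e-01) = 7.823178
converged: |Δa| < 1e-12 after 4 iterations
sag = a·(cosh(S/(2a)) − 1) = 7.823178·(cosh(0.921365) − 1) = 3.562256
T_max/T_min = cosh(S/(2a)) = 1.455346

a=7.823 sag=3.562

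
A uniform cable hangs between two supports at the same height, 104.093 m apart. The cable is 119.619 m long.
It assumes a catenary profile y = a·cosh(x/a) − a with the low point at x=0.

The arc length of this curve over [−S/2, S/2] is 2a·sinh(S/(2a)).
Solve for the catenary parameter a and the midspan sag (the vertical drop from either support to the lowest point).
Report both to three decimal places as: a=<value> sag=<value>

seed: a₀ = √(S³/(24(L−S))) = √(104.093³/(24·15.526)) = 55.016996
iter 1: u=0.946008  f(a)=+7.097e-01  f'(a)=-6.166e-01  a ← 55.016996 − (+7.097e-01/-6.166e-01) = 56.168099
iter 2: u=0.926620  f(a)=+2.289e-02  f'(a)=-5.774e-01  a ← 56.168099 − (+2.289e-02/-5.774e-01) = 56.207737
iter 3: u=0.925967  f(a)=+2.555e-05  f'(a)=-5.761e-01  a ← 56.207737 − (+2.555e-05/-5.761e-01) = 56.207781
iter 4: u=0.925966  f(a)=+3.193e-11  f'(a)=-5.761e-01  a ← 56.207781 − (+3.193e-11/-5.761e-01) = 56.207781
converged: |Δa| < 1e-12 after 4 iterations
sag = a·(cosh(S/(2a)) − 1) = 56.207781·(cosh(0.925966) − 1) = 25.868348
T_max/T_min = cosh(S/(2a)) = 1.460227

a=56.208 sag=25.868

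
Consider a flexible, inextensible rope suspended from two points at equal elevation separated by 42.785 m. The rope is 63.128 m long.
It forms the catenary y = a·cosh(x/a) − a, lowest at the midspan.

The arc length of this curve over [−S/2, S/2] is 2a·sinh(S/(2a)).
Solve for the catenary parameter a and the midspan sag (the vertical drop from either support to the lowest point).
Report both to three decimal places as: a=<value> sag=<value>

seed: a₀ = √(S³/(24(L−S))) = √(42.785³/(24·20.343)) = 12.665554
iter 1: u=1.689030  f(a)=+3.107e+00  f'(a)=-4.227e+00  a ← 12.665554 − (+3.107e+00/-4.227e+00) = 13.400519
iter 2: u=1.596393  f(a)=+2.910e-01  f'(a)=-3.469e+00  a ← 13.400519 − (+2.910e-01/-3.469e+00) = 13.484383
iter 3: u=1.586465  f(a)=+3.134e-03  f'(a)=-3.395e+00  a ← 13.484383 − (+3.134e-03/-3.395e+00) = 13.485307
iter 4: u=1.586356  f(a)=+3.723e-07  f'(a)=-3.394e+00  a ← 13.485307 − (+3.723e-07/-3.394e+00) = 13.485307
iter 5: u=1.586356  f(a)=+0.000e+00  f'(a)=-3.394e+00  a ← 13.485307 − (+0.000e+00/-3.394e+00) = 13.485307
converged: |Δa| < 1e-12 after 5 iterations
sag = a·(cosh(S/(2a)) − 1) = 13.485307·(cosh(1.586356) − 1) = 20.838731
T_max/T_min = cosh(S/(2a)) = 2.545292

a=13.485 sag=20.839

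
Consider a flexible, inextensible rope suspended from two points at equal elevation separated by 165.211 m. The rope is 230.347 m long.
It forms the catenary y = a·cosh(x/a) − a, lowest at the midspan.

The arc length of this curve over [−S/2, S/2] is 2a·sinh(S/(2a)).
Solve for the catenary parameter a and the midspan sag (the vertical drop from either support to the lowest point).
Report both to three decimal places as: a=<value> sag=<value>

a=56.634 sag=71.710

seed: a₀ = √(S³/(24(L−S))) = √(165.211³/(24·65.136)) = 53.708408
iter 1: u=1.538037  f(a)=+8.153e+00  f'(a)=-3.050e+00  a ← 53.708408 − (+8.153e+00/-3.050e+00) = 56.381424
iter 2: u=1.465119  f(a)=+6.482e-01  f'(a)=-2.583e+00  a ← 56.381424 − (+6.482e-01/-2.583e+00) = 56.632390
iter 3: u=1.458626  f(a)=+4.879e-03  f'(a)=-2.544e+00  a ← 56.632390 − (+4.879e-03/-2.544e+00) = 56.634308
iter 4: u=1.458577  f(a)=+2.810e-07  f'(a)=-2.544e+00  a ← 56.634308 − (+2.810e-07/-2.544e+00) = 56.634308
iter 5: u=1.458577  f(a)=+0.000e+00  f'(a)=-2.544e+00  a ← 56.634308 − (+0.000e+00/-2.544e+00) = 56.634308
converged: |Δa| < 1e-12 after 5 iterations
sag = a·(cosh(S/(2a)) − 1) = 56.634308·(cosh(1.458577) − 1) = 71.710462
T_max/T_min = cosh(S/(2a)) = 2.266202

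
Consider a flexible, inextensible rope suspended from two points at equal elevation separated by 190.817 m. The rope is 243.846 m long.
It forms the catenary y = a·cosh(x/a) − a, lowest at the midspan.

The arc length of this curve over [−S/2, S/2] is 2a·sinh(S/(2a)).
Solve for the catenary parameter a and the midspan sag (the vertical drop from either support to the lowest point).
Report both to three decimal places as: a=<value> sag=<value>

a=76.788 sag=67.301

seed: a₀ = √(S³/(24(L−S))) = √(190.817³/(24·53.029)) = 73.886187
iter 1: u=1.291290  f(a)=+4.601e+00  f'(a)=-1.689e+00  a ← 73.886187 − (+4.601e+00/-1.689e+00) = 76.609377
iter 2: u=1.245389  f(a)=+2.666e-01  f'(a)=-1.499e+00  a ← 76.609377 − (+2.666e-01/-1.499e+00) = 76.787239
iter 3: u=1.242505  f(a)=+1.017e-03  f'(a)=-1.487e+00  a ← 76.787239 − (+1.017e-03/-1.487e+00) = 76.787923
iter 4: u=1.242494  f(a)=+1.492e-08  f'(a)=-1.487e+00  a ← 76.787923 − (+1.492e-08/-1.487e+00) = 76.787923
iter 5: u=1.242494  f(a)=+2.842e-14  f'(a)=-1.487e+00  a ← 76.787923 − (+2.842e-14/-1.487e+00) = 76.787923
converged: |Δa| < 1e-12 after 5 iterations
sag = a·(cosh(S/(2a)) − 1) = 76.787923·(cosh(1.242494) − 1) = 67.300949
T_max/T_min = cosh(S/(2a)) = 1.876452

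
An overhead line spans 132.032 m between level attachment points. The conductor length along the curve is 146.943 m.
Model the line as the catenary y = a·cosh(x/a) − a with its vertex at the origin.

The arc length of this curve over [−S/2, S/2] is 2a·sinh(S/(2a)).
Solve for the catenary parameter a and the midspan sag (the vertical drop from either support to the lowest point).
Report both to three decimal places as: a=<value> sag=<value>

a=81.522 sag=28.223

seed: a₀ = √(S³/(24(L−S))) = √(132.032³/(24·14.911)) = 80.197309
iter 1: u=0.823170  f(a)=+5.134e-01  f'(a)=-3.977e-01  a ← 80.197309 − (+5.134e-01/-3.977e-01) = 81.488367
iter 2: u=0.810128  f(a)=+1.266e-02  f'(a)=-3.783e-01  a ← 81.488367 − (+1.266e-02/-3.783e-01) = 81.521837
iter 3: u=0.809795  f(a)=+8.130e-06  f'(a)=-3.778e-01  a ← 81.521837 − (+8.130e-06/-3.778e-01) = 81.521858
iter 4: u=0.809795  f(a)=+3.325e-12  f'(a)=-3.778e-01  a ← 81.521858 − (+3.325e-12/-3.778e-01) = 81.521858
converged: |Δa| < 1e-12 after 4 iterations
sag = a·(cosh(S/(2a)) − 1) = 81.521858·(cosh(0.809795) − 1) = 28.222730
T_max/T_min = cosh(S/(2a)) = 1.346198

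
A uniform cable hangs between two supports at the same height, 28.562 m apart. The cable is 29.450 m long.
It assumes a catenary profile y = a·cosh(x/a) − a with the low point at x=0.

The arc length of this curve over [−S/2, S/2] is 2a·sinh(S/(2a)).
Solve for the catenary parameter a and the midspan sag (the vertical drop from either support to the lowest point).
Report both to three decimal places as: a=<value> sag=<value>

a=33.218 sag=3.117

seed: a₀ = √(S³/(24(L−S))) = √(28.562³/(24·0.888)) = 33.065174
iter 1: u=0.431905  f(a)=+8.319e-03  f'(a)=-5.472e-02  a ← 33.065174 − (+8.319e-03/-5.472e-02) = 33.217207
iter 2: u=0.429928  f(a)=+5.773e-05  f'(a)=-5.396e-02  a ← 33.217207 − (+5.773e-05/-5.396e-02) = 33.218277
iter 3: u=0.429914  f(a)=+2.823e-09  f'(a)=-5.396e-02  a ← 33.218277 − (+2.823e-09/-5.396e-02) = 33.218277
iter 4: u=0.429914  f(a)=-3.553e-15  f'(a)=-5.396e-02  a ← 33.218277 − (-3.553e-15/-5.396e-02) = 33.218277
converged: |Δa| < 1e-12 after 4 iterations
sag = a·(cosh(S/(2a)) − 1) = 33.218277·(cosh(0.429914) − 1) = 3.117374
T_max/T_min = cosh(S/(2a)) = 1.093845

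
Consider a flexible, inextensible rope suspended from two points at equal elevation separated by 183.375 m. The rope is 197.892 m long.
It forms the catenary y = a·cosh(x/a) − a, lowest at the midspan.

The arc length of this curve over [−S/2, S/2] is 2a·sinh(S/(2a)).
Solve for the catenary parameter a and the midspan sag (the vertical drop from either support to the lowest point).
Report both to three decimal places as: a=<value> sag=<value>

a=134.587 sag=32.458

seed: a₀ = √(S³/(24(L−S))) = √(183.375³/(24·14.517)) = 133.035066
iter 1: u=0.689198  f(a)=+3.487e-01  f'(a)=-2.288e-01  a ← 133.035066 − (+3.487e-01/-2.288e-01) = 134.559188
iter 2: u=0.681392  f(a)=+6.083e-03  f'(a)=-2.209e-01  a ← 134.559188 − (+6.083e-03/-2.209e-01) = 134.586730
iter 3: u=0.681252  f(a)=+1.924e-06  f'(a)=-2.207e-01  a ← 134.586730 − (+1.924e-06/-2.207e-01) = 134.586738
iter 4: u=0.681252  f(a)=+1.990e-13  f'(a)=-2.207e-01  a ← 134.586738 − (+1.990e-13/-2.207e-01) = 134.586738
converged: |Δa| < 1e-12 after 4 iterations
sag = a·(cosh(S/(2a)) − 1) = 134.586738·(cosh(0.681252) − 1) = 32.457870
T_max/T_min = cosh(S/(2a)) = 1.241167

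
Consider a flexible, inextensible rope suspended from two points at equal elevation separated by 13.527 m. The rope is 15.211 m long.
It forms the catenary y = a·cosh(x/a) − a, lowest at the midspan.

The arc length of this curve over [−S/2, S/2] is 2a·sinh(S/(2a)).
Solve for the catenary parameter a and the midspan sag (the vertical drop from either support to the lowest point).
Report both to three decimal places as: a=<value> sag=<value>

seed: a₀ = √(S³/(24(L−S))) = √(13.527³/(24·1.684)) = 7.825743
iter 1: u=0.864263  f(a)=+6.402e-02  f'(a)=-4.634e-01  a ← 7.825743 − (+6.402e-02/-4.634e-01) = 7.963906
iter 2: u=0.849269  f(a)=+1.735e-03  f'(a)=-4.386e-01  a ← 7.963906 − (+1.735e-03/-4.386e-01) = 7.967861
iter 3: u=0.848848  f(a)=+1.352e-06  f'(a)=-4.379e-01  a ← 7.967861 − (+1.352e-06/-4.379e-01) = 7.967864
iter 4: u=0.848847  f(a)=+8.207e-13  f'(a)=-4.379e-01  a ← 7.967864 − (+8.207e-13/-4.379e-01) = 7.967864
converged: |Δa| < 1e-12 after 4 iterations
sag = a·(cosh(S/(2a)) − 1) = 7.967864·(cosh(0.848847) − 1) = 3.047148
T_max/T_min = cosh(S/(2a)) = 1.382430

a=7.968 sag=3.047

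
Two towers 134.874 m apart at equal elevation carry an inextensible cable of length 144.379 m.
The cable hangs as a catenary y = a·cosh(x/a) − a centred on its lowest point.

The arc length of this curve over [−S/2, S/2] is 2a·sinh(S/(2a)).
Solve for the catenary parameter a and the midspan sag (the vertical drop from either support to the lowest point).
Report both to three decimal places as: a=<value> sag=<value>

a=104.786 sag=22.459

seed: a₀ = √(S³/(24(L−S))) = √(134.874³/(24·9.505)) = 103.707622
iter 1: u=0.650261  f(a)=+2.030e-01  f'(a)=-1.912e-01  a ← 103.707622 − (+2.030e-01/-1.912e-01) = 104.769434
iter 2: u=0.643671  f(a)=+3.160e-03  f'(a)=-1.853e-01  a ← 104.769434 − (+3.160e-03/-1.853e-01) = 104.786489
iter 3: u=0.643566  f(a)=+7.924e-07  f'(a)=-1.852e-01  a ← 104.786489 − (+7.924e-07/-1.852e-01) = 104.786493
iter 4: u=0.643566  f(a)=+2.842e-14  f'(a)=-1.852e-01  a ← 104.786493 − (+2.842e-14/-1.852e-01) = 104.786493
converged: |Δa| < 1e-12 after 4 iterations
sag = a·(cosh(S/(2a)) − 1) = 104.786493·(cosh(0.643566) − 1) = 22.459462
T_max/T_min = cosh(S/(2a)) = 1.214335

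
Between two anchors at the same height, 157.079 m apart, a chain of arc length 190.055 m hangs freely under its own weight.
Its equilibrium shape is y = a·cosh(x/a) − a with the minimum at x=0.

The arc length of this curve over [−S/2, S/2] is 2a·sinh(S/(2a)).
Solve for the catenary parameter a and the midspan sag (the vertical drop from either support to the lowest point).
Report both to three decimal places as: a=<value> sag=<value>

a=72.085 sag=47.190

seed: a₀ = √(S³/(24(L−S))) = √(157.079³/(24·32.976)) = 69.979782
iter 1: u=1.122317  f(a)=+2.140e+00  f'(a)=-1.067e+00  a ← 69.979782 − (+2.140e+00/-1.067e+00) = 71.986314
iter 2: u=1.091034  f(a)=+9.550e-02  f'(a)=-9.734e-01  a ← 71.986314 − (+9.550e-02/-9.734e-01) = 72.084430
iter 3: u=1.089549  f(a)=+2.098e-04  f'(a)=-9.691e-01  a ← 72.084430 − (+2.098e-04/-9.691e-01) = 72.084647
iter 4: u=1.089545  f(a)=+1.018e-09  f'(a)=-9.691e-01  a ← 72.084647 − (+1.018e-09/-9.691e-01) = 72.084647
iter 5: u=1.089545  f(a)=-2.842e-14  f'(a)=-9.691e-01  a ← 72.084647 − (-2.842e-14/-9.691e-01) = 72.084647
converged: |Δa| < 1e-12 after 5 iterations
sag = a·(cosh(S/(2a)) − 1) = 72.084647·(cosh(1.089545) − 1) = 47.189919
T_max/T_min = cosh(S/(2a)) = 1.654646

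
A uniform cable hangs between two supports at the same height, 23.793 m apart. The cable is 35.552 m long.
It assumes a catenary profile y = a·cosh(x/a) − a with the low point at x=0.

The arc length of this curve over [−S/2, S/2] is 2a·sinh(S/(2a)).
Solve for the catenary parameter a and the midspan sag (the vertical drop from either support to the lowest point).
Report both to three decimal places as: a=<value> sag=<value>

seed: a₀ = √(S³/(24(L−S))) = √(23.793³/(24·11.759)) = 6.908488
iter 1: u=1.722012  f(a)=+1.872e+00  f'(a)=-4.527e+00  a ← 6.908488 − (+1.872e+00/-4.527e+00) = 7.321986
iter 2: u=1.624764  f(a)=+1.812e-01  f'(a)=-3.689e+00  a ← 7.321986 − (+1.812e-01/-3.689e+00) = 7.371109
iter 3: u=1.613936  f(a)=+2.101e-03  f'(a)=-3.604e+00  a ← 7.371109 − (+2.101e-03/-3.604e+00) = 7.371692
iter 4: u=1.613809  f(a)=+2.895e-07  f'(a)=-3.603e+00  a ← 7.371692 − (+2.895e-07/-3.603e+00) = 7.371692
iter 5: u=1.613809  f(a)=+7.105e-15  f'(a)=-3.603e+00  a ← 7.371692 − (+7.105e-15/-3.603e+00) = 7.371692
converged: |Δa| < 1e-12 after 5 iterations
sag = a·(cosh(S/(2a)) − 1) = 7.371692·(cosh(1.613809) − 1) = 11.872216
T_max/T_min = cosh(S/(2a)) = 2.610514

a=7.372 sag=11.872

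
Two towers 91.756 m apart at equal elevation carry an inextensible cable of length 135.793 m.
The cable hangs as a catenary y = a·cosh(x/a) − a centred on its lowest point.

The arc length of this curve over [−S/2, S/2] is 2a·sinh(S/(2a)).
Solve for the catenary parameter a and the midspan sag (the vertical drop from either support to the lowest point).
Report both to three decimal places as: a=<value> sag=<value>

seed: a₀ = √(S³/(24(L−S))) = √(91.756³/(24·44.037)) = 27.035676
iter 1: u=1.696943  f(a)=+6.793e+00  f'(a)=-4.298e+00  a ← 27.035676 − (+6.793e+00/-4.298e+00) = 28.616344
iter 2: u=1.603210  f(a)=+6.413e-01  f'(a)=-3.521e+00  a ← 28.616344 − (+6.413e-01/-3.521e+00) = 28.798474
iter 3: u=1.593071  f(a)=+7.032e-03  f'(a)=-3.444e+00  a ← 28.798474 − (+7.032e-03/-3.444e+00) = 28.800515
iter 4: u=1.592958  f(a)=+8.659e-07  f'(a)=-3.444e+00  a ← 28.800515 − (+8.659e-07/-3.444e+00) = 28.800516
iter 5: u=1.592958  f(a)=-2.842e-14  f'(a)=-3.444e+00  a ← 28.800516 − (-2.842e-14/-3.444e+00) = 28.800516
converged: |Δa| < 1e-12 after 5 iterations
sag = a·(cosh(S/(2a)) − 1) = 28.800516·(cosh(1.592958) − 1) = 44.951802
T_max/T_min = cosh(S/(2a)) = 2.560799

a=28.801 sag=44.952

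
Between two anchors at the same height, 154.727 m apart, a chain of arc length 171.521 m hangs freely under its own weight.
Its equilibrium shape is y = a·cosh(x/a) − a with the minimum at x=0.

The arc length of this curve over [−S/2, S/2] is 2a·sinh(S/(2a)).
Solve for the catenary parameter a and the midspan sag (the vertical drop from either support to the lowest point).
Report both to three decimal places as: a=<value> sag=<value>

a=97.390 sag=32.378

seed: a₀ = √(S³/(24(L−S))) = √(154.727³/(24·16.794)) = 95.866410
iter 1: u=0.806993  f(a)=+5.554e-01  f'(a)=-3.737e-01  a ← 95.866410 − (+5.554e-01/-3.737e-01) = 97.352563
iter 2: u=0.794673  f(a)=+1.318e-02  f'(a)=-3.562e-01  a ← 97.352563 − (+1.318e-02/-3.562e-01) = 97.389564
iter 3: u=0.794372  f(a)=+7.820e-06  f'(a)=-3.557e-01  a ← 97.389564 − (+7.820e-06/-3.557e-01) = 97.389586
iter 4: u=0.794371  f(a)=+2.757e-12  f'(a)=-3.557e-01  a ← 97.389586 − (+2.757e-12/-3.557e-01) = 97.389586
converged: |Δa| < 1e-12 after 4 iterations
sag = a·(cosh(S/(2a)) − 1) = 97.389586·(cosh(0.794371) − 1) = 32.377878
T_max/T_min = cosh(S/(2a)) = 1.332457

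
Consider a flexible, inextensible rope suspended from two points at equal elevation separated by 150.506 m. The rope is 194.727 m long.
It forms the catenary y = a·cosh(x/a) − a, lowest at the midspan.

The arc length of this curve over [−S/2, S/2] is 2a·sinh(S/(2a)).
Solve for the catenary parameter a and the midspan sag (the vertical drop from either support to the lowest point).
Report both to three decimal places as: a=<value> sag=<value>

seed: a₀ = √(S³/(24(L−S))) = √(150.506³/(24·44.221)) = 56.677518
iter 1: u=1.327740  f(a)=+4.066e+00  f'(a)=-1.853e+00  a ← 56.677518 − (+4.066e+00/-1.853e+00) = 58.871032
iter 2: u=1.278269  f(a)=+2.479e-01  f'(a)=-1.634e+00  a ← 58.871032 − (+2.479e-01/-1.634e+00) = 59.022798
iter 3: u=1.274982  f(a)=+1.055e-03  f'(a)=-1.620e+00  a ← 59.022798 − (+1.055e-03/-1.620e+00) = 59.023449
iter 4: u=1.274968  f(a)=+1.926e-08  f'(a)=-1.620e+00  a ← 59.023449 − (+1.926e-08/-1.620e+00) = 59.023449
iter 5: u=1.274968  f(a)=+2.842e-14  f'(a)=-1.620e+00  a ← 59.023449 − (+2.842e-14/-1.620e+00) = 59.023449
converged: |Δa| < 1e-12 after 5 iterations
sag = a·(cosh(S/(2a)) − 1) = 59.023449·(cosh(1.274968) − 1) = 54.833561
T_max/T_min = cosh(S/(2a)) = 1.929013

a=59.023 sag=54.834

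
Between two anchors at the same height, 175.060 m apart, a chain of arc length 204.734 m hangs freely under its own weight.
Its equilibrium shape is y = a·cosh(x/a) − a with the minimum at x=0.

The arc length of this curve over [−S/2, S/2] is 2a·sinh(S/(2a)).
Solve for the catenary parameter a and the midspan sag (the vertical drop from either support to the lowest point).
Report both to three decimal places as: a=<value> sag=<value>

a=88.919 sag=46.674

seed: a₀ = √(S³/(24(L−S))) = √(175.060³/(24·29.674)) = 86.793404
iter 1: u=1.008487  f(a)=+1.546e+00  f'(a)=-7.559e-01  a ← 86.793404 − (+1.546e+00/-7.559e-01) = 88.838709
iter 2: u=0.985269  f(a)=+5.634e-02  f'(a)=-7.017e-01  a ← 88.838709 − (+5.634e-02/-7.017e-01) = 88.918994
iter 3: u=0.984379  f(a)=+8.108e-05  f'(a)=-6.997e-01  a ← 88.918994 − (+8.108e-05/-6.997e-01) = 88.919110
iter 4: u=0.984378  f(a)=+1.685e-10  f'(a)=-6.997e-01  a ← 88.919110 − (+1.685e-10/-6.997e-01) = 88.919110
iter 5: u=0.984378  f(a)=-2.842e-14  f'(a)=-6.997e-01  a ← 88.919110 − (-2.842e-14/-6.997e-01) = 88.919110
converged: |Δa| < 1e-12 after 5 iterations
sag = a·(cosh(S/(2a)) − 1) = 88.919110·(cosh(0.984378) − 1) = 46.674440
T_max/T_min = cosh(S/(2a)) = 1.524909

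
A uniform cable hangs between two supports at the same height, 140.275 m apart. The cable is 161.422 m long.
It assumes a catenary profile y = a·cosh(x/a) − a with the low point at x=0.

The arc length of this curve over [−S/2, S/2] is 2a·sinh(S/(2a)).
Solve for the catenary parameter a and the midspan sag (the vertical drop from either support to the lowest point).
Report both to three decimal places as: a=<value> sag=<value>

a=75.359 sag=35.064

seed: a₀ = √(S³/(24(L−S))) = √(140.275³/(24·21.147)) = 73.746330
iter 1: u=0.951064  f(a)=+9.773e-01  f'(a)=-6.271e-01  a ← 73.746330 − (+9.773e-01/-6.271e-01) = 75.304739
iter 2: u=0.931382  f(a)=+3.184e-02  f'(a)=-5.868e-01  a ← 75.304739 − (+3.184e-02/-5.868e-01) = 75.358990
iter 3: u=0.930712  f(a)=+3.631e-05  f'(a)=-5.855e-01  a ← 75.358990 − (+3.631e-05/-5.855e-01) = 75.359052
iter 4: u=0.930711  f(a)=+4.735e-11  f'(a)=-5.855e-01  a ← 75.359052 − (+4.735e-11/-5.855e-01) = 75.359052
iter 5: u=0.930711  f(a)=+0.000e+00  f'(a)=-5.855e-01  a ← 75.359052 − (+0.000e+00/-5.855e-01) = 75.359052
converged: |Δa| < 1e-12 after 5 iterations
sag = a·(cosh(S/(2a)) − 1) = 75.359052·(cosh(0.930711) − 1) = 35.064008
T_max/T_min = cosh(S/(2a)) = 1.465293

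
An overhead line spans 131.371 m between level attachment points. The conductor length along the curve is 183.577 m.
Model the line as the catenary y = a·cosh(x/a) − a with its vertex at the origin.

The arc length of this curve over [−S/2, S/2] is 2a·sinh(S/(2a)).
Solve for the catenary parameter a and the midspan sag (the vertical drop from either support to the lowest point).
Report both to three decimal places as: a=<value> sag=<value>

seed: a₀ = √(S³/(24(L−S))) = √(131.371³/(24·52.206)) = 42.538623
iter 1: u=1.544138  f(a)=+6.589e+00  f'(a)=-3.092e+00  a ← 42.538623 − (+6.589e+00/-3.092e+00) = 44.669760
iter 2: u=1.470469  f(a)=+5.275e-01  f'(a)=-2.615e+00  a ← 44.669760 − (+5.275e-01/-2.615e+00) = 44.871504
iter 3: u=1.463858  f(a)=+4.032e-03  f'(a)=-2.575e+00  a ← 44.871504 − (+4.032e-03/-2.575e+00) = 44.873070
iter 4: u=1.463807  f(a)=+2.395e-07  f'(a)=-2.575e+00  a ← 44.873070 − (+2.395e-07/-2.575e+00) = 44.873070
iter 5: u=1.463807  f(a)=+2.842e-14  f'(a)=-2.575e+00  a ← 44.873070 − (+2.842e-14/-2.575e+00) = 44.873070
converged: |Δa| < 1e-12 after 5 iterations
sag = a·(cosh(S/(2a)) − 1) = 44.873070·(cosh(1.463807) − 1) = 57.296990
T_max/T_min = cosh(S/(2a)) = 2.276868

a=44.873 sag=57.297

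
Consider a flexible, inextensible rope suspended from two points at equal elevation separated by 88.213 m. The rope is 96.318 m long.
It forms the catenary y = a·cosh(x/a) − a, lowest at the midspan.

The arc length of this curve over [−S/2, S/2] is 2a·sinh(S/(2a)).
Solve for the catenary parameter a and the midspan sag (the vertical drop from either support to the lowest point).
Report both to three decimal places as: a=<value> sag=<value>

a=60.206 sag=16.892

seed: a₀ = √(S³/(24(L−S))) = √(88.213³/(24·8.105)) = 59.404146
iter 1: u=0.742482  f(a)=+2.264e-01  f'(a)=-2.882e-01  a ← 59.404146 − (+2.264e-01/-2.882e-01) = 60.189524
iter 2: u=0.732794  f(a)=+4.567e-03  f'(a)=-2.767e-01  a ← 60.189524 − (+4.567e-03/-2.767e-01) = 60.206031
iter 3: u=0.732593  f(a)=+1.944e-06  f'(a)=-2.765e-01  a ← 60.206031 − (+1.944e-06/-2.765e-01) = 60.206038
iter 4: u=0.732593  f(a)=+3.411e-13  f'(a)=-2.765e-01  a ← 60.206038 − (+3.411e-13/-2.765e-01) = 60.206038
converged: |Δa| < 1e-12 after 4 iterations
sag = a·(cosh(S/(2a)) − 1) = 60.206038·(cosh(0.732593) − 1) = 16.891668
T_max/T_min = cosh(S/(2a)) = 1.280564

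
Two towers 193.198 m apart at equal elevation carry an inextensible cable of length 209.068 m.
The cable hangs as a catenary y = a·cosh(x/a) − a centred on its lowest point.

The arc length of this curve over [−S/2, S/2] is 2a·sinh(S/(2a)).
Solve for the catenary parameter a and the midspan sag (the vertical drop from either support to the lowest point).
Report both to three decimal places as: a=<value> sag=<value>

seed: a₀ = √(S³/(24(L−S))) = √(193.198³/(24·15.870)) = 137.597282
iter 1: u=0.702041  f(a)=+3.957e-01  f'(a)=-2.422e-01  a ← 137.597282 − (+3.957e-01/-2.422e-01) = 139.230787
iter 2: u=0.693805  f(a)=+7.157e-03  f'(a)=-2.336e-01  a ← 139.230787 − (+7.157e-03/-2.336e-01) = 139.261431
iter 3: u=0.693652  f(a)=+2.437e-06  f'(a)=-2.334e-01  a ← 139.261431 − (+2.437e-06/-2.334e-01) = 139.261442
iter 4: u=0.693652  f(a)=+2.558e-13  f'(a)=-2.334e-01  a ← 139.261442 − (+2.558e-13/-2.334e-01) = 139.261442
converged: |Δa| < 1e-12 after 4 iterations
sag = a·(cosh(S/(2a)) − 1) = 139.261442·(cosh(0.693652) − 1) = 34.868126
T_max/T_min = cosh(S/(2a)) = 1.250379

a=139.261 sag=34.868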